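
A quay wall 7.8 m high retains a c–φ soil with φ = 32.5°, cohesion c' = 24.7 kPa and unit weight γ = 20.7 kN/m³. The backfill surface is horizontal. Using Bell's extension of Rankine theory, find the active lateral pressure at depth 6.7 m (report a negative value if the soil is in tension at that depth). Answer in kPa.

14.6 kPa

K_a = (1 − sin φ)/(1 + sin φ) = 0.3010.
σ_a = K_a γ z − 2c√K_a = 0.3010×20.7×6.7 − 2×24.7×0.5486 = 14.64 kPa.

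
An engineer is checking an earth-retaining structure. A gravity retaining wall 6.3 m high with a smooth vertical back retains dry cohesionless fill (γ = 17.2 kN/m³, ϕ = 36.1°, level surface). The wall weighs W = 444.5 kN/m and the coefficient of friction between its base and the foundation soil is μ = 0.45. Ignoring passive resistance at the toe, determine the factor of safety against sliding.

K_a = tan²(45° − 36.1°/2) = 0.2585.
P_a = ½K_aγH² = 0.5×0.2585×17.2×6.3² = 88.23 kN/m, acting at H/3 = 2.100 m above the base.
FS_sliding = μW / P_a = 0.45×444.5 / 88.23 = 2.267.

2.27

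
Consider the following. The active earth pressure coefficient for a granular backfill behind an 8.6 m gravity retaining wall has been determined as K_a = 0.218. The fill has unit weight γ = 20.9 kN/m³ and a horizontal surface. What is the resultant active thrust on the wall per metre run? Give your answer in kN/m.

168 kN/m

P = ½ K_a γ H² = 0.5 × 0.218 × 20.9 × 8.6² = 168.5 kN/m.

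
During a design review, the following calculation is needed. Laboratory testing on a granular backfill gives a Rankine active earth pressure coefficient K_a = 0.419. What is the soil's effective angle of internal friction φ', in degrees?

K_a = tan²(45° − φ/2) ⇒ 45° − φ/2 = arctan(√0.419) = 32.92°.
φ = 2(45° − 32.92°) = 24.17°.

24.2°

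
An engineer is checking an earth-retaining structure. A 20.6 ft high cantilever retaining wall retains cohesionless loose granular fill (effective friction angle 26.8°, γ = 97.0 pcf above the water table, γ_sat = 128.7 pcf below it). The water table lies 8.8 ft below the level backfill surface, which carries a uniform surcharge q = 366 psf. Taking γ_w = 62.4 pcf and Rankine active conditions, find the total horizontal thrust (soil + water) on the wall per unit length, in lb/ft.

K_a = tan²(45° − φ/2) = 0.3785.
γ' = 128.7 − 62.4 = 66.30 pcf. h₂ = H − d_w = 11.8 ft.
σ'_h: at surface K_a·q = 138.5; at WT K_a(q+γd_w) = 461.6; at base K_a(q+γd_w+γ'h₂) = 757.7 psf.
P₁ = ½(138.5+461.6)×8.8 = 2640; P₂ = ½(461.6+757.7)×11.8 = 7194; P_w = ½γ_w h₂² = 4344.
Total = 2640+7194+4344 = 14180 lb/ft.

14200 lb/ft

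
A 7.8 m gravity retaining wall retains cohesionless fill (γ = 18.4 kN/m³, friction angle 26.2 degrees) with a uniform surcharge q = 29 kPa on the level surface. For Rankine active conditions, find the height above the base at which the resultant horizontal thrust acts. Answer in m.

K_a = 0.3874.
Triangular part P₁ = ½K_aγH² = 216.9 at H/3 = 2.600 m; rectangular part P₂ = K_a q H = 87.64 at H/2 = 3.900 m.
ȳ = (P₁·2.600 + P₂·3.900)/(P₁+P₂) = 2.974 m.

2.97 m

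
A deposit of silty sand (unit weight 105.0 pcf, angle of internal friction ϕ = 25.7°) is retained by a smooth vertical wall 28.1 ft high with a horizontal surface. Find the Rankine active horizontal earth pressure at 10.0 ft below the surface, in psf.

K_a = (1 − sin φ)/(1 + sin φ) = 0.3950.
σ_h = K_a γ z = 0.3950 × 105.0 × 10.0 = 414.8 psf.

415 psf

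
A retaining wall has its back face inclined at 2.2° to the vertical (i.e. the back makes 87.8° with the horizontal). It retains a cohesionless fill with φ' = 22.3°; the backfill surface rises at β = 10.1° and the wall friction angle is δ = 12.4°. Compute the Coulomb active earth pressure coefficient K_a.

0.498

K_a = sin²(α+φ) / [sin²α · sin(α−δ) · (1 + √{sin(φ+δ)sin(φ−β) / (sin(α−δ)sin(α+β))})²].
With α = 87.8°, φ = 22.3°, δ = 12.4°, β = 10.1°: K_a = 0.4976.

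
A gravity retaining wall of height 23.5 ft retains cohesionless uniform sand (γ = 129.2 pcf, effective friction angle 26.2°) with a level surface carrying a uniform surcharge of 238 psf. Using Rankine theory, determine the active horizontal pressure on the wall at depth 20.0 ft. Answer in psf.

K_a = (1 − sin φ)/(1 + sin φ) = 0.3874.
σ_v = γz + q = 129.2 × 20.0 + 238 = 2822 psf.
σ_h = K_a σ_v = 0.3874 × 2822 = 1093 psf.

1090 psf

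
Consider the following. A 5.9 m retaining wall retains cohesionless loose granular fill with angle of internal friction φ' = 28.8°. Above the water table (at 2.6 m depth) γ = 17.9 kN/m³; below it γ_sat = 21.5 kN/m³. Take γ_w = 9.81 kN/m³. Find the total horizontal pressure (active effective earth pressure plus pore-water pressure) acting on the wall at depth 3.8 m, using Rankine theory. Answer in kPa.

33.0 kPa

K_a = (1 − sin φ)/(1 + sin φ) = 0.3498.
γ' = 21.5 − 9.81 = 11.69 kN/m³.
Effective vertical stress at 3.8 m: σ'_v = 17.9×2.6 + 11.69×1.20 = 60.57 kPa.
σ'_h = K_a σ'_v = 0.3498 × 60.57 = 21.18 kPa; u = γ_w × 1.20 = 11.77 kPa.
Total σ_h = 21.18 + 11.77 = 32.96 kPa.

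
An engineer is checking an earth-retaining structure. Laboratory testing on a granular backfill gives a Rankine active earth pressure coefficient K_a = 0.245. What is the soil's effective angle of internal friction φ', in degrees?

37.3°

K_a = tan²(45° − φ/2) ⇒ 45° − φ/2 = arctan(√0.245) = 26.33°.
φ = 2(45° − 26.33°) = 37.33°.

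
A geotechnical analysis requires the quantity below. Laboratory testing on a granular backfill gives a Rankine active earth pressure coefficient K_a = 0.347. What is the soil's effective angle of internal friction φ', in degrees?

K_a = tan²(45° − φ/2) ⇒ 45° − φ/2 = arctan(√0.347) = 30.50°.
φ = 2(45° − 30.50°) = 29.00°.

29.0°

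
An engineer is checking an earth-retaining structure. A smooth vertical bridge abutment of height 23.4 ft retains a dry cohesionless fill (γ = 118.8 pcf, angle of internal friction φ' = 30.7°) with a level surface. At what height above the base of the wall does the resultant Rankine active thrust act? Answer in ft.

K_a = 0.3240.
The pressure distribution is triangular, so the resultant acts at H/3 above the base = 23.4/3 = 7.800 ft.

7.80 ft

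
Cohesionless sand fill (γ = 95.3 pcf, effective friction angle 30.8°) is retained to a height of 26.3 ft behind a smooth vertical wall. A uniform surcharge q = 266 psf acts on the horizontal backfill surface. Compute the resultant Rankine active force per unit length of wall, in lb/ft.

K_a = tan²(45° − φ/2) = 0.3227.
Soil triangle: ½ K_a γ H² = 0.5×0.3227×95.3×26.3² = 10640 lb/ft.
Surcharge rectangle: K_a q H = 0.3227×266×26.3 = 2258 lb/ft.
Total = 10640 + 2258 = 12890 lb/ft.

12900 lb/ft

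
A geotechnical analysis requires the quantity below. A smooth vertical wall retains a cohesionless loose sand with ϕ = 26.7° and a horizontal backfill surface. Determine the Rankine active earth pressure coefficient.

0.380

K_a = tan²(45° − φ/2) = tan²(31.65°) = 0.3800.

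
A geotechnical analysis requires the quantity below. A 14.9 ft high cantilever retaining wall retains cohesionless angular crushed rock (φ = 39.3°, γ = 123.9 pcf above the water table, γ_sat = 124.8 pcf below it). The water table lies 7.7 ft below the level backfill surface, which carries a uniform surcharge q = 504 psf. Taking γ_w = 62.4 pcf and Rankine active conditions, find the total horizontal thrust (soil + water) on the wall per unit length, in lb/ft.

6030 lb/ft

K_a = tan²(45° − φ/2) = 0.2245.
γ' = 124.8 − 62.4 = 62.40 pcf. h₂ = H − d_w = 7.2 ft.
σ'_h: at surface K_a·q = 113.1; at WT K_a(q+γd_w) = 327.3; at base K_a(q+γd_w+γ'h₂) = 428.1 psf.
P₁ = ½(113.1+327.3)×7.7 = 1695; P₂ = ½(327.3+428.1)×7.2 = 2719; P_w = ½γ_w h₂² = 1617.
Total = 1695+2719+1617 = 6032 lb/ft.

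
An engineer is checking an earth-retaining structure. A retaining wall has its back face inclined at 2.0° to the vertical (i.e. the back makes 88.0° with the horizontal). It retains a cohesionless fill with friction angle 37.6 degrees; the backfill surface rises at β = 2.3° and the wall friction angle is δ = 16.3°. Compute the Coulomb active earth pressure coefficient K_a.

K_a = sin²(α+φ) / [sin²α · sin(α−δ) · (1 + √{sin(φ+δ)sin(φ−β) / (sin(α−δ)sin(α+β))})²].
With α = 88.0°, φ = 37.6°, δ = 16.3°, β = 2.3°: K_a = 0.2409.

0.241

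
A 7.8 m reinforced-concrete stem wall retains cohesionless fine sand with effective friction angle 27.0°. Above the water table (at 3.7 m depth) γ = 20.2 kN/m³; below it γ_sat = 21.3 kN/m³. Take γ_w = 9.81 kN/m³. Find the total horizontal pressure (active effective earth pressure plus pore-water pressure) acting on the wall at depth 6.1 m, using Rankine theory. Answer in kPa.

62.0 kPa

K_a = (1 − sin φ)/(1 + sin φ) = 0.3755.
γ' = 21.3 − 9.81 = 11.49 kN/m³.
Effective vertical stress at 6.1 m: σ'_v = 20.2×3.7 + 11.49×2.40 = 102.3 kPa.
σ'_h = K_a σ'_v = 0.3755 × 102.3 = 38.42 kPa; u = γ_w × 2.40 = 23.54 kPa.
Total σ_h = 38.42 + 23.54 = 61.97 kPa.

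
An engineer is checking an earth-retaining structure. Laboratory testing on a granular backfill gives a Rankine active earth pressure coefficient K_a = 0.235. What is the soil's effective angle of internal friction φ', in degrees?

K_a = tan²(45° − φ/2) ⇒ 45° − φ/2 = arctan(√0.235) = 25.86°.
φ = 2(45° − 25.86°) = 38.27°.

38.3°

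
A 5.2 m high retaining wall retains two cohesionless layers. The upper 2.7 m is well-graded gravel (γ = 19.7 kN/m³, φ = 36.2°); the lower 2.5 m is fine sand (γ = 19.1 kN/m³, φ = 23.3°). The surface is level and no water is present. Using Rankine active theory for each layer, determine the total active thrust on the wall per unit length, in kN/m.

K_a1 = tan²(45°−36.2°/2) = 0.2574; K_a2 = tan²(45°−23.3°/2) = 0.4331.
Layer 1: σ at base = K_a1 γ₁ h₁ = 13.69 kPa; P₁ = ½×13.69×2.7 = 18.48.
Layer 2: σ_v at top = γ₁h₁ = 53.19; σ_h top = K_a2×53.19 = 23.04; σ_h base = K_a2×(53.19+19.1×2.5) = 43.72.
P₂ = ½(23.04+43.72)×2.5 = 83.45. Total P_a = 18.48+83.45 = 101.9 kN/m.

102 kN/m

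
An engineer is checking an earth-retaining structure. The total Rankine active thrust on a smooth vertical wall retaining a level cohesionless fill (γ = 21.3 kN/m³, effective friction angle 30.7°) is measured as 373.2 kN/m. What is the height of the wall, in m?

10.4 m

K_a = 0.3240. P_a = ½ K_a γ H² ⇒ H = √(2P_a/(K_a γ)).
H = √(2×373.2/(0.3240×21.3)) = 10.40 m.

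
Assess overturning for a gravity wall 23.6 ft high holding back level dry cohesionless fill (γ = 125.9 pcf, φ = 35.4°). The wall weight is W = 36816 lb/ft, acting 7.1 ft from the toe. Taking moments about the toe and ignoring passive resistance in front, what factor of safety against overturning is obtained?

3.56

K_a = tan²(45° − 35.4°/2) = 0.2664.
P_a = ½K_aγH² = 0.5×0.2664×125.9×23.6² = 9340 lb/ft, acting at H/3 = 7.867 ft above the base.
Overturning moment M_o = P_a × H/3 = 9340 × 7.867 = 73480.
Resisting moment M_r = W × 7.1 = 36816 × 7.1 = 261400.
FS_overturning = M_r/M_o = 261400/73480 = 3.558.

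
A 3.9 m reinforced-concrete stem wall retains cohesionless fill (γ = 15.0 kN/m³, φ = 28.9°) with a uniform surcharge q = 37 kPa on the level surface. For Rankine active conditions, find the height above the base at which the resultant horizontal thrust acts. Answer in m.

K_a = 0.3484.
Triangular part P₁ = ½K_aγH² = 39.74 at H/3 = 1.300 m; rectangular part P₂ = K_a q H = 50.27 at H/2 = 1.950 m.
ȳ = (P₁·1.300 + P₂·1.950)/(P₁+P₂) = 1.663 m.

1.66 m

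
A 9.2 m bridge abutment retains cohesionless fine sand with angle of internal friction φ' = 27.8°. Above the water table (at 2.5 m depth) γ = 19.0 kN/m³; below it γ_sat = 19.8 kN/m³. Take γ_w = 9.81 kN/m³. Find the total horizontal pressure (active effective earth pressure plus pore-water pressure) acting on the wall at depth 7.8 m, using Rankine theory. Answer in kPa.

K_a = (1 − sin φ)/(1 + sin φ) = 0.3639.
γ' = 19.8 − 9.81 = 9.990 kN/m³.
Effective vertical stress at 7.8 m: σ'_v = 19.0×2.5 + 9.990×5.30 = 100.4 kPa.
σ'_h = K_a σ'_v = 0.3639 × 100.4 = 36.55 kPa; u = γ_w × 5.30 = 51.99 kPa.
Total σ_h = 36.55 + 51.99 = 88.55 kPa.

88.5 kPa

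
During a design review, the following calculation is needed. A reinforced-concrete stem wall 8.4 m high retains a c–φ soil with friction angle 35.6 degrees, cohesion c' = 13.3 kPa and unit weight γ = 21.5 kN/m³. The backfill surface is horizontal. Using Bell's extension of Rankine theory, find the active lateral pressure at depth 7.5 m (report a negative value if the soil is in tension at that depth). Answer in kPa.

K_a = (1 − sin φ)/(1 + sin φ) = 0.2641.
σ_a = K_a γ z − 2c√K_a = 0.2641×21.5×7.5 − 2×13.3×0.5139 = 28.92 kPa.

28.9 kPa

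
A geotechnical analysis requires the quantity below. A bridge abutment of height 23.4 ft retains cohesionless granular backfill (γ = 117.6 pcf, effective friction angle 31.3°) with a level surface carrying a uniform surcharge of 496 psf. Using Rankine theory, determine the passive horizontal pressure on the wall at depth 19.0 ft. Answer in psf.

8630 psf

K_p = (1 + sin φ)/(1 − sin φ) = 3.162.
σ_v = γz + q = 117.6 × 19.0 + 496 = 2730 psf.
σ_h = K_p σ_v = 3.162 × 2730 = 8635 psf.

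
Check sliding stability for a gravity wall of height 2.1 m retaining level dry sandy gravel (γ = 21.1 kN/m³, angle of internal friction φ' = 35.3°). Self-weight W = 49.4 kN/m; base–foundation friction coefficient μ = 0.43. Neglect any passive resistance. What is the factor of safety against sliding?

1.71

K_a = tan²(45° − 35.3°/2) = 0.2675.
P_a = ½K_aγH² = 0.5×0.2675×21.1×2.1² = 12.45 kN/m, acting at H/3 = 0.7000 m above the base.
FS_sliding = μW / P_a = 0.43×49.4 / 12.45 = 1.707.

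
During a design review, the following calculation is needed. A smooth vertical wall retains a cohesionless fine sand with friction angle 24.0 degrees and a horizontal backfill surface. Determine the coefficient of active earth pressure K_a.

K_a = tan²(45° − φ/2) = tan²(33.00°) = 0.4217.

0.422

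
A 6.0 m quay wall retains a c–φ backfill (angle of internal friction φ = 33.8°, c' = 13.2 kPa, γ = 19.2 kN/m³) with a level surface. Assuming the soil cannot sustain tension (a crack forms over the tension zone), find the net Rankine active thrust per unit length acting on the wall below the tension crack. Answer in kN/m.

32.1 kN/m

K_a = 0.2851; √K_a = 0.5340.
Tension-crack depth z_c = 2c/(γ√K_a) = 2×13.2/(19.2×0.5340) = 2.575 m.
σ_a at base = K_a γ H − 2c√K_a = 0.2851×19.2×6.0 − 2×13.2×0.5340 = 18.75 kPa.
P_a = ½ × 18.75 × (H − z_c) = 0.5×18.75×3.425 = 32.10 kN/m.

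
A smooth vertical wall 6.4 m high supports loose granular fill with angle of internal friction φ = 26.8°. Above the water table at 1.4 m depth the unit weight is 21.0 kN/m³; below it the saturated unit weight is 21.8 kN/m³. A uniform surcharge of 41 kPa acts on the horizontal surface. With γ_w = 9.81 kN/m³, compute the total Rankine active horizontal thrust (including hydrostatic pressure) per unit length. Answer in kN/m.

K_a = tan²(45° − φ/2) = 0.3785.
γ' = 21.8 − 9.81 = 11.99 kN/m³. h₂ = H − d_w = 5.0 m.
σ'_h: at surface K_a·q = 15.52; at WT K_a(q+γd_w) = 26.64; at base K_a(q+γd_w+γ'h₂) = 49.33 kPa.
P₁ = ½(15.52+26.64)×1.4 = 29.51; P₂ = ½(26.64+49.33)×5.0 = 189.9; P_w = ½γ_w h₂² = 122.6.
Total = 29.51+189.9+122.6 = 342.1 kN/m.

342 kN/m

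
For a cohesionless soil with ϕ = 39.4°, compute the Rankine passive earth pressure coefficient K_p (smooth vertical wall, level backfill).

K_p = (1 + sin φ)/(1 − sin φ) = tan²(45° + 39.4°/2) = 4.475.

4.48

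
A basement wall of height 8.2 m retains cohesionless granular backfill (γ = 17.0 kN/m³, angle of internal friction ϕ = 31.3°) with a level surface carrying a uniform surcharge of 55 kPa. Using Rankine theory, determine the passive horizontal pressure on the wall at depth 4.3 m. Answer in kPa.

405 kPa

K_p = (1 + sin φ)/(1 − sin φ) = 3.162.
σ_v = γz + q = 17.0 × 4.3 + 55 = 128.1 kPa.
σ_h = K_p σ_v = 3.162 × 128.1 = 405.1 kPa.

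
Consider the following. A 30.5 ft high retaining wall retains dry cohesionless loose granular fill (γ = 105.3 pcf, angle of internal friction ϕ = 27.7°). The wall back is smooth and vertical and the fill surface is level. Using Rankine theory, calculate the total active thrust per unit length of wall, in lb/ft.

17900 lb/ft

K_a = tan²(45° − φ/2) = 0.3653.
P_a = ½ K_a γ H² = 0.5 × 0.3653 × 105.3 × 30.5² = 17890 lb/ft.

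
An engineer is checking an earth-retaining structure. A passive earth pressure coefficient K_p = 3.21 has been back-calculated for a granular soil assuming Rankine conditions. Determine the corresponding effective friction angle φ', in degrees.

K_p = (1+sin φ)/(1−sin φ) ⇒ sin φ = (K_p − 1)/(K_p + 1) = 0.5249.
φ = arcsin(0.5249) = 31.66°.

31.7°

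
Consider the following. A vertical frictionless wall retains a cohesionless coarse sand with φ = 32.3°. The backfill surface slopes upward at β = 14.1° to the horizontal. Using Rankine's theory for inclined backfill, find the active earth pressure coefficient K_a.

K_a = cos β · (cos β − √(cos²β − cos²φ)) / (cos β + √(cos²β − cos²φ)).
cos β = 0.9699, cos φ = 0.8453, √(cos²β − cos²φ) = 0.4756.
K_a = 0.9699 × (0.9699 − 0.4756)/(0.9699 + 0.4756) = 0.3317.

0.332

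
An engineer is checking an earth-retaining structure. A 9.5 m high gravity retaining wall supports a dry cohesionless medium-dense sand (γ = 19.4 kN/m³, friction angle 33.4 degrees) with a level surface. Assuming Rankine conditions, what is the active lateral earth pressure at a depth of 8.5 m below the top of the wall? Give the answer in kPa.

K_a = (1 − sin φ)/(1 + sin φ) = 0.2899.
σ_h = K_a γ z = 0.2899 × 19.4 × 8.5 = 47.81 kPa.

47.8 kPa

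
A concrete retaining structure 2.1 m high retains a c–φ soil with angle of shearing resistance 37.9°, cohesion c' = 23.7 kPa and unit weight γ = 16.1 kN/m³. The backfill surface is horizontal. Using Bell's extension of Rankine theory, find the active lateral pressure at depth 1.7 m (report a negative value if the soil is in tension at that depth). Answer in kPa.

-16.6 kPa

K_a = (1 − sin φ)/(1 + sin φ) = 0.2389.
σ_a = K_a γ z − 2c√K_a = 0.2389×16.1×1.7 − 2×23.7×0.4888 = -16.63 kPa.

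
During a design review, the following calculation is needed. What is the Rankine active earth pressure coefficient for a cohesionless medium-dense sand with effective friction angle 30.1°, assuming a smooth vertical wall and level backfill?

K_a = (1 − sin φ)/(1 + sin φ) = (1 − sin 30.1°)/(1 + sin 30.1°) = 0.3320.

0.332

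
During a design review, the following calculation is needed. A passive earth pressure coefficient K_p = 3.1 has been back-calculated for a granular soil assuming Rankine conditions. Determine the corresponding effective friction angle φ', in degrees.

30.8°

K_p = (1+sin φ)/(1−sin φ) ⇒ sin φ = (K_p − 1)/(K_p + 1) = 0.5122.
φ = arcsin(0.5122) = 30.81°.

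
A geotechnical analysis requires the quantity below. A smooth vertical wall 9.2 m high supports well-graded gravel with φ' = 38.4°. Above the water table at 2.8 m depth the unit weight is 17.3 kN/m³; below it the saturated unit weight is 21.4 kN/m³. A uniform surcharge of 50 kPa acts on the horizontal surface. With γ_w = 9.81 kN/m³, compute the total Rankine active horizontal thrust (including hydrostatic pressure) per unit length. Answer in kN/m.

452 kN/m

K_a = tan²(45° − φ/2) = 0.2337.
γ' = 21.4 − 9.81 = 11.59 kN/m³. h₂ = H − d_w = 6.4 m.
σ'_h: at surface K_a·q = 11.68; at WT K_a(q+γd_w) = 23.00; at base K_a(q+γd_w+γ'h₂) = 40.34 kPa.
P₁ = ½(11.68+23.00)×2.8 = 48.57; P₂ = ½(23.00+40.34)×6.4 = 202.7; P_w = ½γ_w h₂² = 200.9.
Total = 48.57+202.7+200.9 = 452.2 kN/m.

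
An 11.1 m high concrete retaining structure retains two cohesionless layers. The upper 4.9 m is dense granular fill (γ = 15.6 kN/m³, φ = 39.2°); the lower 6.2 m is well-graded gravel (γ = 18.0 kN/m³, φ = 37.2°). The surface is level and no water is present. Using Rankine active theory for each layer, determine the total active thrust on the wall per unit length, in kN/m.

K_a1 = tan²(45°−39.2°/2) = 0.2255; K_a2 = tan²(45°−37.2°/2) = 0.2464.
Layer 1: σ at base = K_a1 γ₁ h₁ = 17.23 kPa; P₁ = ½×17.23×4.9 = 42.23.
Layer 2: σ_v at top = γ₁h₁ = 76.44; σ_h top = K_a2×76.44 = 18.84; σ_h base = K_a2×(76.44+18.0×6.2) = 46.34.
P₂ = ½(18.84+46.34)×6.2 = 202.0. Total P_a = 42.23+202.0 = 244.3 kN/m.

244 kN/m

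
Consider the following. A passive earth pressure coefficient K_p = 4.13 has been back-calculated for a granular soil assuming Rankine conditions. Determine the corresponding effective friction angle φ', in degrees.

37.6°

K_p = (1+sin φ)/(1−sin φ) ⇒ sin φ = (K_p − 1)/(K_p + 1) = 0.6101.
φ = arcsin(0.6101) = 37.60°.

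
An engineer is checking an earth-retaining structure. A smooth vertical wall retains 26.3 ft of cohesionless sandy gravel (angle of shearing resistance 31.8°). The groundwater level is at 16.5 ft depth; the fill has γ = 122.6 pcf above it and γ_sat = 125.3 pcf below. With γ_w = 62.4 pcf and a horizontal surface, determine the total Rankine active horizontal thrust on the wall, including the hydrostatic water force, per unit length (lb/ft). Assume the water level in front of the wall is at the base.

K_a = tan²(45° − φ/2) = 0.3098.
γ' = 125.3 − 62.4 = 62.90 pcf. Depth below WT = 9.8 ft.
σ'_h at WT = K_a γ d_w = 626.7 psf; at base = 626.7 + K_a γ' × 9.8 = 817.6 psf.
P₁ (0–16.5 ft) = ½×626.7×16.5 = 5170. P₂ (16.5–26.3 ft) = ½(626.7+817.6)×9.8 = 7077.
P_w = ½ γ_w h₂² = 0.5×62.4×9.8² = 2996. Total = 5170+7077+2996 = 15240 lb/ft.

15200 lb/ft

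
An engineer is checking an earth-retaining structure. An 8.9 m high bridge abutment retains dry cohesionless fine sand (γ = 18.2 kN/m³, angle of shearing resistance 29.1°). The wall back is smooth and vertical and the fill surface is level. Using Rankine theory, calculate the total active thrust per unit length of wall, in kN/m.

K_a = tan²(45° − φ/2) = 0.3456.
P_a = ½ K_a γ H² = 0.5 × 0.3456 × 18.2 × 8.9² = 249.1 kN/m.

249 kN/m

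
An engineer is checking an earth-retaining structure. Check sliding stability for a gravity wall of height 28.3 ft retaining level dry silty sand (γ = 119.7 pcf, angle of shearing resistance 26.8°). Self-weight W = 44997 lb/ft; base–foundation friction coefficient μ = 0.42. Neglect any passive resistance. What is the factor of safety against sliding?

K_a = tan²(45° − 26.8°/2) = 0.3785.
P_a = ½K_aγH² = 0.5×0.3785×119.7×28.3² = 18140 lb/ft, acting at H/3 = 9.433 ft above the base.
FS_sliding = μW / P_a = 0.42×44997 / 18140 = 1.042.

1.04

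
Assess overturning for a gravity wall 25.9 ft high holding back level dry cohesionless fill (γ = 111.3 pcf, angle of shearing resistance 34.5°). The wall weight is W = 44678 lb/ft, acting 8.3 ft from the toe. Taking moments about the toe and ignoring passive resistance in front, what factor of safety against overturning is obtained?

4.16

K_a = tan²(45° − 34.5°/2) = 0.2768.
P_a = ½K_aγH² = 0.5×0.2768×111.3×25.9² = 10330 lb/ft, acting at H/3 = 8.633 ft above the base.
Overturning moment M_o = P_a × H/3 = 10330 × 8.633 = 89210.
Resisting moment M_r = W × 8.3 = 44678 × 8.3 = 370800.
FS_overturning = M_r/M_o = 370800/89210 = 4.157.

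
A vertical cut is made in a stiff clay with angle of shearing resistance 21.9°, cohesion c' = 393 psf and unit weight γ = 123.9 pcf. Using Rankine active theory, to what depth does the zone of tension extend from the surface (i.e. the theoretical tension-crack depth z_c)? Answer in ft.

K_a = tan²(45° − 21.9°/2) = 0.4567; √K_a = 0.6758.
The active pressure is zero where K_a γ z = 2c√K_a, so z_c = 2c/(γ√K_a) = 2×393/(123.9×0.6758) = 9.387 ft.

9.39 ft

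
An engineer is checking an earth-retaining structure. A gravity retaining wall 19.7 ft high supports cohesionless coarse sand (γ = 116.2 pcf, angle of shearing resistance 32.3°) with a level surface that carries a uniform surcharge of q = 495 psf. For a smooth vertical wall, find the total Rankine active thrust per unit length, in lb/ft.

9800 lb/ft

K_a = tan²(45° − φ/2) = 0.3035.
Soil triangle: ½ K_a γ H² = 0.5×0.3035×116.2×19.7² = 6843 lb/ft.
Surcharge rectangle: K_a q H = 0.3035×495×19.7 = 2959 lb/ft.
Total = 6843 + 2959 = 9802 lb/ft.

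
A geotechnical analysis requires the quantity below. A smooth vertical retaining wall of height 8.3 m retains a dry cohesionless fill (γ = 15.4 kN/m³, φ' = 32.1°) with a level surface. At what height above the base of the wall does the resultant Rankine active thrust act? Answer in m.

2.77 m

K_a = 0.3060.
The pressure distribution is triangular, so the resultant acts at H/3 above the base = 8.3/3 = 2.767 m.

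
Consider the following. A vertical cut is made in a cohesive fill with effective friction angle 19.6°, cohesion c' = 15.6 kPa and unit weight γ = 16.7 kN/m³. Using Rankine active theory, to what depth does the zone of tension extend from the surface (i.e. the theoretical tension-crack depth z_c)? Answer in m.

K_a = tan²(45° − 19.6°/2) = 0.4976; √K_a = 0.7054.
The active pressure is zero where K_a γ z = 2c√K_a, so z_c = 2c/(γ√K_a) = 2×15.6/(16.7×0.7054) = 2.648 m.

2.65 m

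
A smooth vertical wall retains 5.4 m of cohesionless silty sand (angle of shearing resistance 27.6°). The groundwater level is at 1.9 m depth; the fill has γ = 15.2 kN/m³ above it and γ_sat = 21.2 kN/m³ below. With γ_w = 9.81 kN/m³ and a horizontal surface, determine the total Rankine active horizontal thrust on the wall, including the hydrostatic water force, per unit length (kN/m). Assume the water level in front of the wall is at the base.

K_a = tan²(45° − φ/2) = 0.3668.
γ' = 21.2 − 9.81 = 11.39 kN/m³. Depth below WT = 3.5 m.
σ'_h at WT = K_a γ d_w = 10.59 kPa; at base = 10.59 + K_a γ' × 3.5 = 25.21 kPa.
P₁ (0–1.9 m) = ½×10.59×1.9 = 10.06. P₂ (1.9–5.4 m) = ½(10.59+25.21)×3.5 = 62.66.
P_w = ½ γ_w h₂² = 0.5×9.81×3.5² = 60.09. Total = 10.06+62.66+60.09 = 132.8 kN/m.

133 kN/m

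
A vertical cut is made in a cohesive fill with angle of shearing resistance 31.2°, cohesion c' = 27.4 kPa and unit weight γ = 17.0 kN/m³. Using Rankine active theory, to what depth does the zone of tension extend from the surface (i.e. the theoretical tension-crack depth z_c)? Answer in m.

5.72 m

K_a = tan²(45° − 31.2°/2) = 0.3175; √K_a = 0.5635.
The active pressure is zero where K_a γ z = 2c√K_a, so z_c = 2c/(γ√K_a) = 2×27.4/(17.0×0.5635) = 5.721 m.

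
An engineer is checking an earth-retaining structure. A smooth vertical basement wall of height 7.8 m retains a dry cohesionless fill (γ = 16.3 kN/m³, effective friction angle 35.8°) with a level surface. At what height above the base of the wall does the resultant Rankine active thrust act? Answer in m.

K_a = 0.2619.
The pressure distribution is triangular, so the resultant acts at H/3 above the base = 7.8/3 = 2.600 m.

2.60 m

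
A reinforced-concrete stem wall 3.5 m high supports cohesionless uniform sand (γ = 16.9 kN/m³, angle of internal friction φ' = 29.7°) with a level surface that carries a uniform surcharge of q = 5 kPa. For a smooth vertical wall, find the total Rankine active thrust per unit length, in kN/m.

K_a = tan²(45° − φ/2) = 0.3374.
Soil triangle: ½ K_a γ H² = 0.5×0.3374×16.9×3.5² = 34.92 kN/m.
Surcharge rectangle: K_a q H = 0.3374×5×3.5 = 5.904 kN/m.
Total = 34.92 + 5.904 = 40.83 kN/m.

40.8 kN/m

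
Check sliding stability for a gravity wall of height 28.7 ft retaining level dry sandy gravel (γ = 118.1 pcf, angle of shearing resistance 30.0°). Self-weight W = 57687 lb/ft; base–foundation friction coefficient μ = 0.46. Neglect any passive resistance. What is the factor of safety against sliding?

K_a = tan²(45° − 30.0°/2) = 0.3333.
P_a = ½K_aγH² = 0.5×0.3333×118.1×28.7² = 16210 lb/ft, acting at H/3 = 9.567 ft above the base.
FS_sliding = μW / P_a = 0.46×57687 / 16210 = 1.637.

1.64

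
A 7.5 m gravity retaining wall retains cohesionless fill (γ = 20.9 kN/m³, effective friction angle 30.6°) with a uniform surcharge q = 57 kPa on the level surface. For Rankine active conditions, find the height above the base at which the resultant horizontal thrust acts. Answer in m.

K_a = 0.3253.
Triangular part P₁ = ½K_aγH² = 191.2 at H/3 = 2.500 m; rectangular part P₂ = K_a q H = 139.1 at H/2 = 3.750 m.
ȳ = (P₁·2.500 + P₂·3.750)/(P₁+P₂) = 3.026 m.

3.03 m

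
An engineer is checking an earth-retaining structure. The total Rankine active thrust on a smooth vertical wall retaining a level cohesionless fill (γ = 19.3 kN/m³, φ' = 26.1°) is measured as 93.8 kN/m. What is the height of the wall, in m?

5.00 m

K_a = 0.3889. P_a = ½ K_a γ H² ⇒ H = √(2P_a/(K_a γ)).
H = √(2×93.8/(0.3889×19.3)) = 4.999 m.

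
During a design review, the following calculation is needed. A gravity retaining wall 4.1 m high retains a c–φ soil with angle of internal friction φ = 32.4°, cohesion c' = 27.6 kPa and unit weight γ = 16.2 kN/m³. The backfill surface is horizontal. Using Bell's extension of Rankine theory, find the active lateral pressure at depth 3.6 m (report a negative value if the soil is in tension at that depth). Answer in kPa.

K_a = (1 − sin φ)/(1 + sin φ) = 0.3022.
σ_a = K_a γ z − 2c√K_a = 0.3022×16.2×3.6 − 2×27.6×0.5498 = -12.72 kPa.

-12.7 kPa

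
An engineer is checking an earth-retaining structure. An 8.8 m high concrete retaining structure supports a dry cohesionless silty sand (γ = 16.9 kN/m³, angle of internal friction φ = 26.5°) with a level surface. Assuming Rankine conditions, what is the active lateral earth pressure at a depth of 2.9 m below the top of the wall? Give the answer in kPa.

18.8 kPa

K_a = (1 − sin φ)/(1 + sin φ) = 0.3829.
σ_h = K_a γ z = 0.3829 × 16.9 × 2.9 = 18.77 kPa.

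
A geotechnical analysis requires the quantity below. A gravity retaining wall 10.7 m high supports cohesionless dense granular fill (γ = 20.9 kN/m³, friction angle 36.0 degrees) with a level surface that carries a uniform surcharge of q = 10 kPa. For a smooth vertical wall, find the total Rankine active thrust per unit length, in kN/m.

K_a = tan²(45° − φ/2) = 0.2596.
Soil triangle: ½ K_a γ H² = 0.5×0.2596×20.9×10.7² = 310.6 kN/m.
Surcharge rectangle: K_a q H = 0.2596×10×10.7 = 27.78 kN/m.
Total = 310.6 + 27.78 = 338.4 kN/m.

338 kN/m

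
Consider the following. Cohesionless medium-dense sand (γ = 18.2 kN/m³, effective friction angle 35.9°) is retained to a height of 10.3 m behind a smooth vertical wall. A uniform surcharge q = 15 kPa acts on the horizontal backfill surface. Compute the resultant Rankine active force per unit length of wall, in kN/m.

292 kN/m

K_a = tan²(45° − φ/2) = 0.2607.
Soil triangle: ½ K_a γ H² = 0.5×0.2607×18.2×10.3² = 251.7 kN/m.
Surcharge rectangle: K_a q H = 0.2607×15×10.3 = 40.28 kN/m.
Total = 251.7 + 40.28 = 292.0 kN/m.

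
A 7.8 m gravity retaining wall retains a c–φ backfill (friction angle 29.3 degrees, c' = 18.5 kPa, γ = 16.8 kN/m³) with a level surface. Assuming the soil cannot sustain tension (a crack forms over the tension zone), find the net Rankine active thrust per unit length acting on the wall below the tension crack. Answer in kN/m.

47.0 kN/m

K_a = 0.3428; √K_a = 0.5855.
Tension-crack depth z_c = 2c/(γ√K_a) = 2×18.5/(16.8×0.5855) = 3.761 m.
σ_a at base = K_a γ H − 2c√K_a = 0.3428×16.8×7.8 − 2×18.5×0.5855 = 23.26 kPa.
P_a = ½ × 23.26 × (H − z_c) = 0.5×23.26×4.039 = 46.97 kN/m.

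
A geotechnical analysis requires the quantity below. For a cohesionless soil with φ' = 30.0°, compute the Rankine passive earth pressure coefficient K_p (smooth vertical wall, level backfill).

3.00

K_p = (1 + sin φ)/(1 − sin φ) = tan²(45° + 30.0°/2) = 3.000.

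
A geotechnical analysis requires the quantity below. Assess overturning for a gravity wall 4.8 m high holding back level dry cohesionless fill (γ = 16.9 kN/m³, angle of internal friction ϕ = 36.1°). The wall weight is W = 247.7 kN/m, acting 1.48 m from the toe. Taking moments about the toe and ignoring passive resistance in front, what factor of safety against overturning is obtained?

K_a = tan²(45° − 36.1°/2) = 0.2585.
P_a = ½K_aγH² = 0.5×0.2585×16.9×4.8² = 50.33 kN/m, acting at H/3 = 1.600 m above the base.
Overturning moment M_o = P_a × H/3 = 50.33 × 1.600 = 80.52.
Resisting moment M_r = W × 1.48 = 247.7 × 1.48 = 366.6.
FS_overturning = M_r/M_o = 366.6/80.52 = 4.553.

4.55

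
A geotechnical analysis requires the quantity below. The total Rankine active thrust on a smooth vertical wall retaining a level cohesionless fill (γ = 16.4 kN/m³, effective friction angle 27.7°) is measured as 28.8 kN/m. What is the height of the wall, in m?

K_a = 0.3653. P_a = ½ K_a γ H² ⇒ H = √(2P_a/(K_a γ)).
H = √(2×28.8/(0.3653×16.4)) = 3.101 m.

3.10 m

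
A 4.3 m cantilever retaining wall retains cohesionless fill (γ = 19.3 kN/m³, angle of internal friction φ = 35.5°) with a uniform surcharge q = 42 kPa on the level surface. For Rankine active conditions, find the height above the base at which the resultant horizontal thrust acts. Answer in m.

1.79 m

K_a = 0.2653.
Triangular part P₁ = ½K_aγH² = 47.33 at H/3 = 1.433 m; rectangular part P₂ = K_a q H = 47.91 at H/2 = 2.150 m.
ȳ = (P₁·1.433 + P₂·2.150)/(P₁+P₂) = 1.794 m.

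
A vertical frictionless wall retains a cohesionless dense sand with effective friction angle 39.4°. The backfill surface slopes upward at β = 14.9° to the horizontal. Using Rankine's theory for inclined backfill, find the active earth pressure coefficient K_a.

K_a = cos β · (cos β − √(cos²β − cos²φ)) / (cos β + √(cos²β − cos²φ)).
cos β = 0.9664, cos φ = 0.7727, √(cos²β − cos²φ) = 0.5803.
K_a = 0.9664 × (0.9664 − 0.5803)/(0.9664 + 0.5803) = 0.2412.

0.241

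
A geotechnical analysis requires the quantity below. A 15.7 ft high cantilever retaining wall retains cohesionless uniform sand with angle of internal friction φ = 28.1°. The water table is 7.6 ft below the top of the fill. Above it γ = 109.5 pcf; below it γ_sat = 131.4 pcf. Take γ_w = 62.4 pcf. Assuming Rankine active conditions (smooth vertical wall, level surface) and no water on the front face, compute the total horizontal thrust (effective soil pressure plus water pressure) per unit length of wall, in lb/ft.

K_a = tan²(45° − φ/2) = 0.3596.
γ' = 131.4 − 62.4 = 69.00 pcf. Depth below WT = 8.1 ft.
σ'_h at WT = K_a γ d_w = 299.3 psf; at base = 299.3 + K_a γ' × 8.1 = 500.3 psf.
P₁ (0–7.6 ft) = ½×299.3×7.6 = 1137. P₂ (7.6–15.7 ft) = ½(299.3+500.3)×8.1 = 3238.
P_w = ½ γ_w h₂² = 0.5×62.4×8.1² = 2047. Total = 1137+3238+2047 = 6422 lb/ft.

6420 lb/ft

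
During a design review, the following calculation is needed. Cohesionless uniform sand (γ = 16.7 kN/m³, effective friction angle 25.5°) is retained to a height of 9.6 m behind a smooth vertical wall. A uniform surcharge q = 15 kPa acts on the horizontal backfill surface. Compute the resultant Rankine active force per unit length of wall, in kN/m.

364 kN/m

K_a = tan²(45° − φ/2) = 0.3981.
Soil triangle: ½ K_a γ H² = 0.5×0.3981×16.7×9.6² = 306.4 kN/m.
Surcharge rectangle: K_a q H = 0.3981×15×9.6 = 57.33 kN/m.
Total = 306.4 + 57.33 = 363.7 kN/m.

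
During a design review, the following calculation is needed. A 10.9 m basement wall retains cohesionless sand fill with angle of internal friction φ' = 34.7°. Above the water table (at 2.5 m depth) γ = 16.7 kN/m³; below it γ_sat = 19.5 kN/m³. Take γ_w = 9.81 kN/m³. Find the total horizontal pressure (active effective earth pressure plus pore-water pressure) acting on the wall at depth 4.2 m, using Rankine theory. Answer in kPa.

K_a = (1 − sin φ)/(1 + sin φ) = 0.2745.
γ' = 19.5 − 9.81 = 9.690 kN/m³.
Effective vertical stress at 4.2 m: σ'_v = 16.7×2.5 + 9.690×1.70 = 58.22 kPa.
σ'_h = K_a σ'_v = 0.2745 × 58.22 = 15.98 kPa; u = γ_w × 1.70 = 16.68 kPa.
Total σ_h = 15.98 + 16.68 = 32.66 kPa.

32.7 kPa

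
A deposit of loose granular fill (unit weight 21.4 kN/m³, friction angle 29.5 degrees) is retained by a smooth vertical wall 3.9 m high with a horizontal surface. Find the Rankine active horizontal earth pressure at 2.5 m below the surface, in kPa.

K_a = (1 − sin φ)/(1 + sin φ) = 0.3401.
σ_h = K_a γ z = 0.3401 × 21.4 × 2.5 = 18.20 kPa.

18.2 kPa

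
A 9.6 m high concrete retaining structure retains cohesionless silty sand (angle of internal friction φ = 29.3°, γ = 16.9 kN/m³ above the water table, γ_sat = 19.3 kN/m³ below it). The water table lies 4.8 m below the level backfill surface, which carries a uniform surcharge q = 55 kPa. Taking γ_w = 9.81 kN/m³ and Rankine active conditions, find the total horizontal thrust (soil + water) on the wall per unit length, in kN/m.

K_a = tan²(45° − φ/2) = 0.3428.
γ' = 19.3 − 9.81 = 9.490 kN/m³. h₂ = H − d_w = 4.8 m.
σ'_h: at surface K_a·q = 18.86; at WT K_a(q+γd_w) = 46.67; at base K_a(q+γd_w+γ'h₂) = 62.28 kPa.
P₁ = ½(18.86+46.67)×4.8 = 157.3; P₂ = ½(46.67+62.28)×4.8 = 261.5; P_w = ½γ_w h₂² = 113.0.
Total = 157.3+261.5+113.0 = 531.8 kN/m.

532 kN/m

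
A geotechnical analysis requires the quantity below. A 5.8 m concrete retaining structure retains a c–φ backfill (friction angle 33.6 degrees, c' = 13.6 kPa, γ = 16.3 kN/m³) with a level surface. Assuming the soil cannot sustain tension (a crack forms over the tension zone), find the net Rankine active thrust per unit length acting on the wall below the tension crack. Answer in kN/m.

K_a = 0.2875; √K_a = 0.5362.
Tension-crack depth z_c = 2c/(γ√K_a) = 2×13.6/(16.3×0.5362) = 3.112 m.
σ_a at base = K_a γ H − 2c√K_a = 0.2875×16.3×5.8 − 2×13.6×0.5362 = 12.60 kPa.
P_a = ½ × 12.60 × (H − z_c) = 0.5×12.60×2.688 = 16.93 kN/m.

16.9 kN/m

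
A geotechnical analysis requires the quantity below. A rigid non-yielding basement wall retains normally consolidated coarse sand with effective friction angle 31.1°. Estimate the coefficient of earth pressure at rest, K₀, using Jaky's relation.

0.483

K₀ = 1 − sin φ' = 1 − sin 31.1° = 0.4835.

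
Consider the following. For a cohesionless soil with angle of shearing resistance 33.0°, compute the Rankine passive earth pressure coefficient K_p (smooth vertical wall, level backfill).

3.39

K_p = (1 + sin φ)/(1 − sin φ) = tan²(45° + 33.0°/2) = 3.392.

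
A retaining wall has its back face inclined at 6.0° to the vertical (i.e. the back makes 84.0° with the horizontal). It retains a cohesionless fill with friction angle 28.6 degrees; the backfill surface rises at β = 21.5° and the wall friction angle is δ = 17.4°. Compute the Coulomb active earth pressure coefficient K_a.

K_a = sin²(α+φ) / [sin²α · sin(α−δ) · (1 + √{sin(φ+δ)sin(φ−β) / (sin(α−δ)sin(α+β))})²].
With α = 84.0°, φ = 28.6°, δ = 17.4°, β = 21.5°: K_a = 0.5413.

0.541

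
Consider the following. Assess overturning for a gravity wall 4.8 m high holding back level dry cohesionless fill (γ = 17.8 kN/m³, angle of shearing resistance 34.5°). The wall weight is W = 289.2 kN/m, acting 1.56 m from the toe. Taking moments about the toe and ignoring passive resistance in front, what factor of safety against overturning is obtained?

K_a = tan²(45° − 34.5°/2) = 0.2768.
P_a = ½K_aγH² = 0.5×0.2768×17.8×4.8² = 56.76 kN/m, acting at H/3 = 1.600 m above the base.
Overturning moment M_o = P_a × H/3 = 56.76 × 1.600 = 90.82.
Resisting moment M_r = W × 1.56 = 289.2 × 1.56 = 451.2.
FS_overturning = M_r/M_o = 451.2/90.82 = 4.968.

4.97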